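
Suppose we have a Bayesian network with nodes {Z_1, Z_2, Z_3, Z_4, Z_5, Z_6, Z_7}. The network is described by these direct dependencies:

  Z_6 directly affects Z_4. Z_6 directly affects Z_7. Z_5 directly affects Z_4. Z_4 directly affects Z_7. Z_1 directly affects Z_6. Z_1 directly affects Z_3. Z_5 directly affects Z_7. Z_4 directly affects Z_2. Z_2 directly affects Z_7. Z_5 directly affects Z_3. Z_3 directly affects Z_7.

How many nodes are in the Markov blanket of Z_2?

Children of Z_2: Z_7.
Z_2 has parent Z_4.
For each child, the remaining parents (spouses of Z_2):
  Z_7: Z_3, Z_4, Z_5, Z_6
MB(Z_2) = {Z_3, Z_4, Z_5, Z_6, Z_7}, which has 5 nodes.

5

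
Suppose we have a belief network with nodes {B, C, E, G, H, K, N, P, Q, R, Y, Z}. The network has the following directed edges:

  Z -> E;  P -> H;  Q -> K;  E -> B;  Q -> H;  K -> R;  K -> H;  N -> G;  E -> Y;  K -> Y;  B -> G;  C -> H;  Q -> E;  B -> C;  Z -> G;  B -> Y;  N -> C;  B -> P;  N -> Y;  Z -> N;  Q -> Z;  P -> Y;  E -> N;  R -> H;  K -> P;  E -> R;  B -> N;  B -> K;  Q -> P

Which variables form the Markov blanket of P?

The Markov blanket of a node is its parents, its children, and the other parents of its children.
Pa(P) = {B, K, Q}.
P has children H, Y.
For each child, the remaining parents (spouses of P):
  Y's other parents are B, E, K, N.
  H also has parents C, K, Q, R.
MB(P) = {B, C, E, H, K, N, Q, R, Y}.

{B, C, E, H, K, N, Q, R, Y}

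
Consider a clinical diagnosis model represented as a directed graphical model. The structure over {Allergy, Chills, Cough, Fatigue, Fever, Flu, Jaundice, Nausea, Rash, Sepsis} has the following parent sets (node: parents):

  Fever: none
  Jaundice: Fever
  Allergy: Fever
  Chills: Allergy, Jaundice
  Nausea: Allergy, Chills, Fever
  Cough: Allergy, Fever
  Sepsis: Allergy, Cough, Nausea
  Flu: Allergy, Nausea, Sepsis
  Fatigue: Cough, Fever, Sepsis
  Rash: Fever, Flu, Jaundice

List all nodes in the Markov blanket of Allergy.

{Chills, Cough, Fever, Flu, Jaundice, Nausea, Sepsis}

The Markov blanket of a node is its parents, its children, and the other parents of its children.
Parents of Allergy: Fever.
Children of Allergy: Chills, Cough, Flu, Nausea, Sepsis.
Other parents of Allergy's children:
  Chills: Jaundice
  Nausea: Chills, Fever
  Cough: Fever
  Sepsis: Cough, Nausea
  Flu: Nausea, Sepsis
Union: {Fever} ∪ {Chills, Cough, Flu, Nausea, Sepsis} ∪ {Chills, Cough, Fever, Jaundice, Nausea, Sepsis} = {Chills, Cough, Fever, Flu, Jaundice, Nausea, Sepsis}.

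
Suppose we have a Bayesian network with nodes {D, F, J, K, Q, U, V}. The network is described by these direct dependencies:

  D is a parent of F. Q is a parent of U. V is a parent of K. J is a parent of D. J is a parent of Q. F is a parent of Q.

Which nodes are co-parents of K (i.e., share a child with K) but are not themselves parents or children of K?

K has no children, so it has no co-parents. The set is empty.

{}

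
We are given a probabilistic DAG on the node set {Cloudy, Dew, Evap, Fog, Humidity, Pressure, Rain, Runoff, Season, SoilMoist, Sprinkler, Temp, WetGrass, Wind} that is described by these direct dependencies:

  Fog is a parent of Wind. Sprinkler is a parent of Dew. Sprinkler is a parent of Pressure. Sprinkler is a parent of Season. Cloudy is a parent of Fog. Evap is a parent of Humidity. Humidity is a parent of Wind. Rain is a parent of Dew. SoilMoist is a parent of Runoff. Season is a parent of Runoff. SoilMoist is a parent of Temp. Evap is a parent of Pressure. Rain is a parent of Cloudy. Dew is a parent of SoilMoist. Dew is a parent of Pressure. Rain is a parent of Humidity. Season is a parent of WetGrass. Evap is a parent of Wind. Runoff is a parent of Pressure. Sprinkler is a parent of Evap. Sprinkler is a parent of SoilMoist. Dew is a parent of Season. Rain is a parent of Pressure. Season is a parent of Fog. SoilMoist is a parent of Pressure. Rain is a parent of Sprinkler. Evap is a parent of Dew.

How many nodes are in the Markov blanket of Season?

7

By definition, MB(Season) is built from Season's parents, Season's children, and the co-parents of Season.
Season has parents Dew, Sprinkler.
Season's children: Fog, Runoff, WetGrass.
Parents of each child, excluding Season:
  WetGrass: —
  Fog: Cloudy
  Runoff: SoilMoist
MB(Season) = {Cloudy, Dew, Fog, Runoff, SoilMoist, Sprinkler, WetGrass}, which has 7 nodes.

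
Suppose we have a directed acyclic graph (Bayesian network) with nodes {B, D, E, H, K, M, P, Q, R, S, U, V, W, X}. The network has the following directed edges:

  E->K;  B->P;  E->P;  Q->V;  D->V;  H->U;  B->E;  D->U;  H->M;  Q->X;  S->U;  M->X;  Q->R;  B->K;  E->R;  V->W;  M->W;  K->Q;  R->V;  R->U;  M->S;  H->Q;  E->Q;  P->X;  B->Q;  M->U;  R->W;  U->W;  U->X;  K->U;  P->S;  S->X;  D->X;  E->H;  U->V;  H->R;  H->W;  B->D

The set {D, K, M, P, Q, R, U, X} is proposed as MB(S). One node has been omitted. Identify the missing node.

H

S's children: U, X.
Parents of S: M, P.
Other parents of S's children:
  U's other parents are D, H, K, M, R.
  X also has parents D, M, P, Q, U.
MB(S) = {D, H, K, M, P, Q, R, U, X}.
Comparing with the claimed set, H is missing.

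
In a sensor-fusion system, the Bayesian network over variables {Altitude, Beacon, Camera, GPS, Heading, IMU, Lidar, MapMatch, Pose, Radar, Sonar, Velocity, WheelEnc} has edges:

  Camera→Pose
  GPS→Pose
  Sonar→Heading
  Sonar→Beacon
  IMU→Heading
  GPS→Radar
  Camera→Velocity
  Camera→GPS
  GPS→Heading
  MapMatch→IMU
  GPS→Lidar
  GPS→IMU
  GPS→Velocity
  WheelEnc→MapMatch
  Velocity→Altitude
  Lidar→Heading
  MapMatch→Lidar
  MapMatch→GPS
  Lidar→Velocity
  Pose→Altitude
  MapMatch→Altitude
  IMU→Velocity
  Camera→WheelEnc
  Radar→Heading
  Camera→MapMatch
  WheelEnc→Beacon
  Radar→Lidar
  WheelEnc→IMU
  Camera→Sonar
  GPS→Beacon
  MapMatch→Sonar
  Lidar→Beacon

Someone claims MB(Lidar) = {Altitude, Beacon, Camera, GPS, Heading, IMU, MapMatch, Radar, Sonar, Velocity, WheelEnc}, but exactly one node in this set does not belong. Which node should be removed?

Altitude

Parents of Lidar: GPS, MapMatch, Radar.
Ch(Lidar) = {Beacon, Heading, Velocity}.
Other parents of Lidar's children:
  Beacon's other parents are GPS, Sonar, WheelEnc.
  Velocity also has parents Camera, GPS, IMU.
  Heading's other parents are GPS, IMU, Radar, Sonar.
MB(Lidar) = {Beacon, Camera, GPS, Heading, IMU, MapMatch, Radar, Sonar, Velocity, WheelEnc}.
Altitude is neither a parent, child, nor co-parent of Lidar, so it does not belong.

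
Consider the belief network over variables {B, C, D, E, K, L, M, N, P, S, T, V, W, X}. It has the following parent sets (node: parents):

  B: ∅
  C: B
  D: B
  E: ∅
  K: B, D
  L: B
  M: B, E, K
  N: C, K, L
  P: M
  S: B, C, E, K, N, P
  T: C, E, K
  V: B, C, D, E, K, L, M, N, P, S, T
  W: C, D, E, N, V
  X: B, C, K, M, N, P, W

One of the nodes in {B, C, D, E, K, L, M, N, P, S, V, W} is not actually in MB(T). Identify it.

W

A node's Markov blanket = Pa ∪ Ch ∪ (parents of Ch other than the node itself).
Pa(T) = {C, E, K}.
Children of T: V.
For each child, the remaining parents (spouses of T):
  V: B, C, D, E, K, L, M, N, P, S
MB(T) = {B, C, D, E, K, L, M, N, P, S, V}.
W is neither a parent, child, nor co-parent of T, so it does not belong.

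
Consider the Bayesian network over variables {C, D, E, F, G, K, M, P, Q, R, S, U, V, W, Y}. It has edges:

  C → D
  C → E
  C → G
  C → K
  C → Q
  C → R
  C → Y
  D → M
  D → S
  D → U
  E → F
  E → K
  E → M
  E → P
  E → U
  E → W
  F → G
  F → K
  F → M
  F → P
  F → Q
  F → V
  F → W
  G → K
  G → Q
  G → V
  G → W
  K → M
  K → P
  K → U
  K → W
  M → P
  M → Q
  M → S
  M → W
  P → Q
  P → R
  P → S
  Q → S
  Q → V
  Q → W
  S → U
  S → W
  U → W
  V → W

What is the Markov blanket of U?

{D, E, F, G, K, M, Q, S, V, W}

The Markov blanket of a node is its parents, its children, and the other parents of its children.
U's parents: D, E, K, S.
U's children: W.
For each child, the remaining parents (spouses of U):
  W's other parents are E, F, G, K, M, Q, S, V.
MB(U) = {D, E, F, G, K, M, Q, S, V, W}.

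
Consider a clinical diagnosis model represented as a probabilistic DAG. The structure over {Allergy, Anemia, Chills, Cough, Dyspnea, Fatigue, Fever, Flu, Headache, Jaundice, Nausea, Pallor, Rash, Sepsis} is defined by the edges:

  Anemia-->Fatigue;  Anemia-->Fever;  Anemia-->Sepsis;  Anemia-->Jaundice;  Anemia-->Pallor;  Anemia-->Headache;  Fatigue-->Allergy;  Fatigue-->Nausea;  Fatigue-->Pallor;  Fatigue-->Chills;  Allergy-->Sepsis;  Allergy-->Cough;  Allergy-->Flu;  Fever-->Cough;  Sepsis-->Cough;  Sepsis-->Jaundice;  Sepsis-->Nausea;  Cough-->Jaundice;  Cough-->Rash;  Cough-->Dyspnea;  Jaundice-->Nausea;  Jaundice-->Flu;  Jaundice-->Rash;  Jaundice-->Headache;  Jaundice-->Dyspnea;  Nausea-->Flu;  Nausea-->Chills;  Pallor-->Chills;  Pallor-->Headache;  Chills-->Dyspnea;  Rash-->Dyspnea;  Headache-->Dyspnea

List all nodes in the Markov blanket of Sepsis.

Recall MB(v) = parents ∪ children ∪ spouses, where spouses are the other parents of v's children.
Sepsis has children Cough, Jaundice, Nausea.
Parents of Sepsis: Allergy, Anemia.
For each child, the remaining parents (spouses of Sepsis):
  Cough's other parents are Allergy, Fever.
  Jaundice also has parents Anemia, Cough.
  parents(Nausea) \ {Sepsis} = {Fatigue, Jaundice}.
So the Markov blanket of Sepsis is {Allergy, Anemia, Cough, Fatigue, Fever, Jaundice, Nausea}.

{Allergy, Anemia, Cough, Fatigue, Fever, Jaundice, Nausea}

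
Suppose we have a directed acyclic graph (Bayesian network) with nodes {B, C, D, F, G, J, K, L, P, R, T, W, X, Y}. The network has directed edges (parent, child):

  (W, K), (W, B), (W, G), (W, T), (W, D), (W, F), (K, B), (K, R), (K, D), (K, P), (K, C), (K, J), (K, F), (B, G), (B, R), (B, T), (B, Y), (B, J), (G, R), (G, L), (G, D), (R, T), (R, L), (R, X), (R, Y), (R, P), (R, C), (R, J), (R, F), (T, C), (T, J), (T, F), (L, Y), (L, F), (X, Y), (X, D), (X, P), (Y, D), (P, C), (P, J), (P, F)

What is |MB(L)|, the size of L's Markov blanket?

10

Children of L: F, Y.
Parents of L: G, R.
Co-parents of L (other parents of its children):
  parents(Y) \ {L} = {B, R, X}.
  parents(F) \ {L} = {K, P, R, T, W}.
MB(L) = {B, F, G, K, P, R, T, W, X, Y}, which has 10 nodes.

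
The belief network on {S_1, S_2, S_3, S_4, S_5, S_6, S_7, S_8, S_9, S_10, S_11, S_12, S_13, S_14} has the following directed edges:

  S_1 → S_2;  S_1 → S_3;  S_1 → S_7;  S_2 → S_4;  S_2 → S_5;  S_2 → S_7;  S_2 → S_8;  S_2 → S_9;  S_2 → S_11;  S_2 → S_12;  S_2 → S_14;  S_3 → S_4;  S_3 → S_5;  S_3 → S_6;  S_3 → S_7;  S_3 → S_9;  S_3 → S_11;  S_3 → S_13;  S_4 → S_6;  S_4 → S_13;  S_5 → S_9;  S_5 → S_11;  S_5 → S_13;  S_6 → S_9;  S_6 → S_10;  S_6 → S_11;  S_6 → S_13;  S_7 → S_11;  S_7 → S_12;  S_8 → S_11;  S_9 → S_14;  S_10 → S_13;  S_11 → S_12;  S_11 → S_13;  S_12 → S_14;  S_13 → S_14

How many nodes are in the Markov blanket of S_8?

6

S_8's parents: S_2.
Children of S_8: S_11.
Co-parents of S_8 (other parents of its children):
  S_11's other parents are S_2, S_3, S_5, S_6, S_7.
MB(S_8) = {S_2, S_3, S_5, S_6, S_7, S_11}, which has 6 nodes.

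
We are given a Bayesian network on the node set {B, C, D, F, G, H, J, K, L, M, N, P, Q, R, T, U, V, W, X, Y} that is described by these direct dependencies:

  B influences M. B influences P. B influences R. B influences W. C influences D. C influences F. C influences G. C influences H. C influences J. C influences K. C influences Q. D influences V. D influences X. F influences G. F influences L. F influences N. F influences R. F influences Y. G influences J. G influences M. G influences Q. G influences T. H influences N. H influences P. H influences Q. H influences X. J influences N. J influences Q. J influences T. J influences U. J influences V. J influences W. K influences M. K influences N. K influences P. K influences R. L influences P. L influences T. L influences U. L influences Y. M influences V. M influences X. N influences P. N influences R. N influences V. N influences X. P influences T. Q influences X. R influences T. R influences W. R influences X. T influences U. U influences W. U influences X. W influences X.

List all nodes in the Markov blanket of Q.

A node's Markov blanket = Pa ∪ Ch ∪ (parents of Ch other than the node itself).
Q has parents C, G, H, J.
Q has child X.
Parents of each child, excluding Q:
  X also has parents D, H, M, N, R, U, W.
Union: {C, G, H, J} ∪ {X} ∪ {D, H, M, N, R, U, W} = {C, D, G, H, J, M, N, R, U, W, X}.

{C, D, G, H, J, M, N, R, U, W, X}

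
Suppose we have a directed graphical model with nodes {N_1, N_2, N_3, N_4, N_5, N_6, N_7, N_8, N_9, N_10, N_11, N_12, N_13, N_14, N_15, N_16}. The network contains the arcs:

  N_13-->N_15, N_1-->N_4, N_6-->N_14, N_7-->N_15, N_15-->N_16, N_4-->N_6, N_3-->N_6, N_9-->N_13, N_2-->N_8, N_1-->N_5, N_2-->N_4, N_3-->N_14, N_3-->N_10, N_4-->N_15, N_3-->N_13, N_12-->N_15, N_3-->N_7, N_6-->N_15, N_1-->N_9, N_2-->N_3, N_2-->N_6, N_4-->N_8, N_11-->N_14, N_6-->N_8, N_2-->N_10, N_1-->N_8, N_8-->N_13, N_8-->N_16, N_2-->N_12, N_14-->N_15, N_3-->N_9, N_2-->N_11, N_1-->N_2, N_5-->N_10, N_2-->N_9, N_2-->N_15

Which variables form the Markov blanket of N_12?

Recall MB(v) = parents ∪ children ∪ spouses, where spouses are the other parents of v's children.
N_12 has child N_15.
Parents of N_12: N_2.
Co-parents of N_12 (other parents of its children):
  N_15 also has parents N_2, N_4, N_6, N_7, N_13, N_14.
Union: {N_2} ∪ {N_15} ∪ {N_2, N_4, N_6, N_7, N_13, N_14} = {N_2, N_4, N_6, N_7, N_13, N_14, N_15}.

{N_2, N_4, N_6, N_7, N_13, N_14, N_15}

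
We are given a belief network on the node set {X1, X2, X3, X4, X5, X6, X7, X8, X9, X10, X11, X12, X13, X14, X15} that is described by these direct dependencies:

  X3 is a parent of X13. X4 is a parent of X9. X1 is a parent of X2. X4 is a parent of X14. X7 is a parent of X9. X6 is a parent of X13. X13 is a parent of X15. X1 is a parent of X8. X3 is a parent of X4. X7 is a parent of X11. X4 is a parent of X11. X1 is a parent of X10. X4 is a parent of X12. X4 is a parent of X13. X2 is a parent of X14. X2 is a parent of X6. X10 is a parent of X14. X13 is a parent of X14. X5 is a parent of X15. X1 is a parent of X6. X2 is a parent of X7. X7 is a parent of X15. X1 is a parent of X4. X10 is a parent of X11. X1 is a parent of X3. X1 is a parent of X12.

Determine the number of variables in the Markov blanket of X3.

4

By definition, MB(X3) is built from X3's parents, X3's children, and the co-parents of X3.
Pa(X3) = {X1}.
Ch(X3) = {X4, X13}.
Co-parents of X3 (other parents of its children):
  X4 also has parent X1.
  X13 also has parents X4, X6.
MB(X3) = {X1, X4, X6, X13}, which has 4 nodes.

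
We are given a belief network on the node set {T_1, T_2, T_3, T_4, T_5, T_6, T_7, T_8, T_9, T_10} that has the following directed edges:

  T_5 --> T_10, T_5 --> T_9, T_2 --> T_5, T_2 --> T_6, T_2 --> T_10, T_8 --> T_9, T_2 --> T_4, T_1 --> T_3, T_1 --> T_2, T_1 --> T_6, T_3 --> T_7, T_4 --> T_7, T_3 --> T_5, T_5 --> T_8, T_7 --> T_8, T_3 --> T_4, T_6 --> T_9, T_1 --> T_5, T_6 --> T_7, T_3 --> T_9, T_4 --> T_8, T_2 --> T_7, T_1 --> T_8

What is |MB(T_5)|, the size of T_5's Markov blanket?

A node's Markov blanket = Pa ∪ Ch ∪ (parents of Ch other than the node itself).
Pa(T_5) = {T_1, T_2, T_3}.
T_5's children: T_8, T_9, T_10.
Other parents of T_5's children:
  T_8 also has parents T_1, T_4, T_7.
  T_9 also has parents T_3, T_6, T_8.
  T_10's other parent is T_2.
MB(T_5) = {T_1, T_2, T_3, T_4, T_6, T_7, T_8, T_9, T_10}, which has 9 nodes.

9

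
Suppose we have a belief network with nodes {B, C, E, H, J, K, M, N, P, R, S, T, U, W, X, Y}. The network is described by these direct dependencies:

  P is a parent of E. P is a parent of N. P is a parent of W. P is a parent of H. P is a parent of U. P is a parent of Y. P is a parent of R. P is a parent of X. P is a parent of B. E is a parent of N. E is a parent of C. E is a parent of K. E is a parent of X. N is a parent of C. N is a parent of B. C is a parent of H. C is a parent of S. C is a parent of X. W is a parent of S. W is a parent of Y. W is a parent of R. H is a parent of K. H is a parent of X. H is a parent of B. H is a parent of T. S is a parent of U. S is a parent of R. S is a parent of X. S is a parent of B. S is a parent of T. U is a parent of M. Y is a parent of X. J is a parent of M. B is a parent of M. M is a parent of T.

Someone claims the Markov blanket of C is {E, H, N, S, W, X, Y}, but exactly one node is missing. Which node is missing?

P

The Markov blanket of a node is its parents, its children, and the other parents of its children.
C has parents E, N.
Children of C: H, S, X.
Co-parents of C (other parents of its children):
  parents(H) \ {C} = {P}.
  parents(S) \ {C} = {W}.
  parents(X) \ {C} = {E, H, P, S, Y}.
MB(C) = {E, H, N, P, S, W, X, Y}.
Comparing with the claimed set, P is missing.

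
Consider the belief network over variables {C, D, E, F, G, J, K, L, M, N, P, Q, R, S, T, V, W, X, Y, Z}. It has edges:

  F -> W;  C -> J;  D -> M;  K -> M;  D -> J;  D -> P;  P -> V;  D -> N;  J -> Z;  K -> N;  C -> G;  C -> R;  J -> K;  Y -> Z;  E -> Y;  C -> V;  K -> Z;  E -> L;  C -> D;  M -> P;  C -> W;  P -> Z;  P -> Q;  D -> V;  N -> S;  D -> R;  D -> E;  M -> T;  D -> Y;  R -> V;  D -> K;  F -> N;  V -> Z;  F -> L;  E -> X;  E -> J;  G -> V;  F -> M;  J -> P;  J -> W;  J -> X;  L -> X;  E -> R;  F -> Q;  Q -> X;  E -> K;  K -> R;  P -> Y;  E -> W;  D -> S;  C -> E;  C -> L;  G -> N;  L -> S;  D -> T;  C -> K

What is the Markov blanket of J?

{C, D, E, F, K, L, M, P, Q, V, W, X, Y, Z}

Parents of J: C, D, E.
Children of J: K, P, W, X, Z.
Parents of each child, excluding J:
  K: C, D, E
  P: D, M
  W: C, E, F
  X: E, L, Q
  Z: K, P, V, Y
So the Markov blanket of J is {C, D, E, F, K, L, M, P, Q, V, W, X, Y, Z}.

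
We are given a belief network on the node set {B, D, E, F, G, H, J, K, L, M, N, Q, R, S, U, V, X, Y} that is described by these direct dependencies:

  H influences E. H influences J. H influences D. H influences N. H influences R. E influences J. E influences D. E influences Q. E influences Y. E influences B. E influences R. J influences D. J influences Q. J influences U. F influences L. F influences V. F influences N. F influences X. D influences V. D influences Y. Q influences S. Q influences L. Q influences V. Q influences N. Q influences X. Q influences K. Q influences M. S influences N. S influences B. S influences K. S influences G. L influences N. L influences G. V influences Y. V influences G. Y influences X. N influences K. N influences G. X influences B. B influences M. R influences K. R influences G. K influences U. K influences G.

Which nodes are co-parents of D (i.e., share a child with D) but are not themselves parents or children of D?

{F, Q}

Children of D: V, Y.
  V also has parents F, Q.
  Y's other parents are E, V.
Excluding nodes already adjacent to D (E, H, J, V, Y), the co-parent-only contribution is {F, Q}.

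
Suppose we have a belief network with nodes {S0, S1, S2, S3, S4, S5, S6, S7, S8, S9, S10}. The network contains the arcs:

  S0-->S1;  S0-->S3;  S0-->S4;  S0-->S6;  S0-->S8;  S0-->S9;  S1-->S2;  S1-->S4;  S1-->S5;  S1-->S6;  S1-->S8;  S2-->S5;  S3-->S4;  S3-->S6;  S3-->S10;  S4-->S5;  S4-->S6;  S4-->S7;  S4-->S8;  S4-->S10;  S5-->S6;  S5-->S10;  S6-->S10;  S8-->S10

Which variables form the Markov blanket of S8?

{S0, S1, S3, S4, S5, S6, S10}

S8 has parents S0, S1, S4.
Children of S8: S10.
For each child, the remaining parents (spouses of S8):
  S10: S3, S4, S5, S6
Union: {S0, S1, S4} ∪ {S10} ∪ {S3, S4, S5, S6} = {S0, S1, S3, S4, S5, S6, S10}.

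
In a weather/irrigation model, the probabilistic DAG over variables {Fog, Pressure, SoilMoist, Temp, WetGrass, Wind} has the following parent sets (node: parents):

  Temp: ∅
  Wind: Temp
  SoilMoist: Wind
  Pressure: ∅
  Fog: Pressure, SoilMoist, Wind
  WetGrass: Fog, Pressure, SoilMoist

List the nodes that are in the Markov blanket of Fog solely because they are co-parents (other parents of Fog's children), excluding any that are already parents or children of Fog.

{}

Children of Fog: WetGrass.
  WetGrass: Pressure, SoilMoist
Excluding nodes already adjacent to Fog (Pressure, SoilMoist, WetGrass, Wind), the co-parent-only contribution is {}.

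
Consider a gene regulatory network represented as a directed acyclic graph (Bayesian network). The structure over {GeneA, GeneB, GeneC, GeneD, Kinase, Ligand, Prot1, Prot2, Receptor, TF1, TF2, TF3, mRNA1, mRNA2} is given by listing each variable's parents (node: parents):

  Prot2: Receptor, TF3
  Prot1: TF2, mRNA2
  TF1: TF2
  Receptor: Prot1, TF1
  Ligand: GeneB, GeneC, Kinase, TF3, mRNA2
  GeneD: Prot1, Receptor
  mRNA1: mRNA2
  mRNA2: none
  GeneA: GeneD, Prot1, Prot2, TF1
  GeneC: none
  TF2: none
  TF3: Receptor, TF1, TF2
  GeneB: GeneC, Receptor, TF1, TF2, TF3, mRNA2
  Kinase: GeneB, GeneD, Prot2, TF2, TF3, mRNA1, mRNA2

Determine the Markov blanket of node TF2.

{GeneB, GeneC, GeneD, Kinase, Prot1, Prot2, Receptor, TF1, TF3, mRNA1, mRNA2}

Ch(TF2) = {GeneB, Kinase, Prot1, TF1, TF3}.
TF2's parents: none.
Parents of each child, excluding TF2:
  parents(Prot1) \ {TF2} = {mRNA2}.
  TF1: no additional parents.
  TF3's other parents are Receptor, TF1.
  parents(GeneB) \ {TF2} = {GeneC, Receptor, TF1, TF3, mRNA2}.
  parents(Kinase) \ {TF2} = {GeneB, GeneD, Prot2, TF3, mRNA1, mRNA2}.
Union: {} ∪ {GeneB, Kinase, Prot1, TF1, TF3} ∪ {GeneB, GeneC, GeneD, Prot2, Receptor, TF1, TF3, mRNA1, mRNA2} = {GeneB, GeneC, GeneD, Kinase, Prot1, Prot2, Receptor, TF1, TF3, mRNA1, mRNA2}.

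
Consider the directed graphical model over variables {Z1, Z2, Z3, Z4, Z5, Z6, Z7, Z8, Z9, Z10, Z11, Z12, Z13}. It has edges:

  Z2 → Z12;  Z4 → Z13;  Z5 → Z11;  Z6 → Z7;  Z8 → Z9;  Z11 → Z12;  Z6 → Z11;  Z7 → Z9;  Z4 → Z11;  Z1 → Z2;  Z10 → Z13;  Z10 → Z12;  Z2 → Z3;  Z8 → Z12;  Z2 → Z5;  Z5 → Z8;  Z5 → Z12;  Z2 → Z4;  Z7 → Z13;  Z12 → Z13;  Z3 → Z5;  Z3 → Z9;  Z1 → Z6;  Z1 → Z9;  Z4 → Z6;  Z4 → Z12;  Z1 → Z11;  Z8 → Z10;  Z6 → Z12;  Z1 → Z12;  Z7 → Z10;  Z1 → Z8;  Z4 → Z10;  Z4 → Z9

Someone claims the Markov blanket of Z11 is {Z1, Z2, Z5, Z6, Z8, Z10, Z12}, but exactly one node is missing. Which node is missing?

Pa(Z11) = {Z1, Z4, Z5, Z6}.
Z11's children: Z12.
For each child, the remaining parents (spouses of Z11):
  Z12's other parents are Z1, Z2, Z4, Z5, Z6, Z8, Z10.
MB(Z11) = {Z1, Z2, Z4, Z5, Z6, Z8, Z10, Z12}.
Comparing with the claimed set, Z4 is missing.

Z4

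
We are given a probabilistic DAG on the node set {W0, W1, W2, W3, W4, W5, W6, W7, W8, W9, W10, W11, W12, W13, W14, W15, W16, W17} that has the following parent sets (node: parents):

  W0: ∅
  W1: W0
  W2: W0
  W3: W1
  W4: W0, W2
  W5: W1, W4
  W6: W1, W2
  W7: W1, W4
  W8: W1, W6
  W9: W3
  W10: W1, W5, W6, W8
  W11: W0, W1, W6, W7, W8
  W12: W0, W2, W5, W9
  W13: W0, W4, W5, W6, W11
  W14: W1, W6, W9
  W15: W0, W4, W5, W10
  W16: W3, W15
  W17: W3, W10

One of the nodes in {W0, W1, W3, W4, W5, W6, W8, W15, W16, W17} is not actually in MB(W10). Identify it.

W10's children: W15, W17.
Pa(W10) = {W1, W5, W6, W8}.
For each child, the remaining parents (spouses of W10):
  parents(W15) \ {W10} = {W0, W4, W5}.
  parents(W17) \ {W10} = {W3}.
MB(W10) = {W0, W1, W3, W4, W5, W6, W8, W15, W17}.
W16 is neither a parent, child, nor co-parent of W10, so it does not belong.

W16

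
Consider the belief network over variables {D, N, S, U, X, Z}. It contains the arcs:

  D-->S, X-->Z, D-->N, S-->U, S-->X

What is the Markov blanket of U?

Pa(U) = {S}.
Ch(U) = {}.
With no children, U has no spouses; the co-parent set is empty.
Union: {S} ∪ {} ∪ {} = {S}.

{S}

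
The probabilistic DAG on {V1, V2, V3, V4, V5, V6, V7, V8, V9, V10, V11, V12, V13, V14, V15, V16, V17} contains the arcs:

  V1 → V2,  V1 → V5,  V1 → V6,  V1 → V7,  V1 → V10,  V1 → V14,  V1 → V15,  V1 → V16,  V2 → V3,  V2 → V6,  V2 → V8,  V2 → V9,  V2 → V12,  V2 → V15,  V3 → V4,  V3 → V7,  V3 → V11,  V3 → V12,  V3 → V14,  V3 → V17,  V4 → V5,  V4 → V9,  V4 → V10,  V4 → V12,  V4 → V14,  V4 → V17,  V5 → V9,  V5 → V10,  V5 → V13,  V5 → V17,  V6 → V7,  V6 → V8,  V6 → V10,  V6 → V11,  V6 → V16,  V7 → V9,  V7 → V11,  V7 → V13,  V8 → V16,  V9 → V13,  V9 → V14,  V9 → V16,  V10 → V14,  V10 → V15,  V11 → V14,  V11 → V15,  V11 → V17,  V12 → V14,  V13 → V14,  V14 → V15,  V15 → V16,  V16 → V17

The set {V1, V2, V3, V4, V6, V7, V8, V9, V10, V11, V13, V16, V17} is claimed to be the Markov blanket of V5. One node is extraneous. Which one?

The Markov blanket of a node is its parents, its children, and the other parents of its children.
Ch(V5) = {V9, V10, V13, V17}.
V5's parents: V1, V4.
Other parents of V5's children:
  parents(V9) \ {V5} = {V2, V4, V7}.
  parents(V10) \ {V5} = {V1, V4, V6}.
  V13's other parents are V7, V9.
  V17 also has parents V3, V4, V11, V16.
MB(V5) = {V1, V2, V3, V4, V6, V7, V9, V10, V11, V13, V16, V17}.
V8 is neither a parent, child, nor co-parent of V5, so it does not belong.

V8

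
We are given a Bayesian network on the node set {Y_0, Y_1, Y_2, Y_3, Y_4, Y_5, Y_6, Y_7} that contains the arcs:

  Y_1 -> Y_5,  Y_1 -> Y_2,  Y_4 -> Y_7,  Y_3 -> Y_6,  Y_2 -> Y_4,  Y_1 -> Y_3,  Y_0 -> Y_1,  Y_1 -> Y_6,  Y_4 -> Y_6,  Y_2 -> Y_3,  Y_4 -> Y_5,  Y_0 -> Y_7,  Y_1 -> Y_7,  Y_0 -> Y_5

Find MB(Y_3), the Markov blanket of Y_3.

The Markov blanket of a node is its parents, its children, and the other parents of its children.
Y_3 has parents Y_1, Y_2.
Children of Y_3: Y_6.
For each child, the remaining parents (spouses of Y_3):
  Y_6: Y_1, Y_4
Union: {Y_1, Y_2} ∪ {Y_6} ∪ {Y_1, Y_4} = {Y_1, Y_2, Y_4, Y_6}.

{Y_1, Y_2, Y_4, Y_6}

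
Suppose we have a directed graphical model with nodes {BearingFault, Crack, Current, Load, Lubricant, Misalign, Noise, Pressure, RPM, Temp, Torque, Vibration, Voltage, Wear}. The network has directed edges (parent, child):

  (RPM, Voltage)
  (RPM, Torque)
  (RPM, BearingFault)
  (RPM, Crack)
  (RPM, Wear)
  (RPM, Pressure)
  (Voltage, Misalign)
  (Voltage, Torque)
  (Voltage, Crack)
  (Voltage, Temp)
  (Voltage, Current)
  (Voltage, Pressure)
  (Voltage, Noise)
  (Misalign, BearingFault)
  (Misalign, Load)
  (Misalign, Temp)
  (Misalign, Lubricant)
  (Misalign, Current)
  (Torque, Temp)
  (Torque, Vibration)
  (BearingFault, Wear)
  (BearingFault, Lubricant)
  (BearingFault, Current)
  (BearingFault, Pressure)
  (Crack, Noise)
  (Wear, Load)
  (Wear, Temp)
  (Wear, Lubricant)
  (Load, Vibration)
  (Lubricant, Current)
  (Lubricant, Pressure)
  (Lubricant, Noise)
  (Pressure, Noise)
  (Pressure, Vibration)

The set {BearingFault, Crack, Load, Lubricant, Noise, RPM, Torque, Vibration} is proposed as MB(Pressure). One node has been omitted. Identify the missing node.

Voltage

Pa(Pressure) = {BearingFault, Lubricant, RPM, Voltage}.
Pressure's children: Noise, Vibration.
Other parents of Pressure's children:
  Noise's other parents are Crack, Lubricant, Voltage.
  parents(Vibration) \ {Pressure} = {Load, Torque}.
MB(Pressure) = {BearingFault, Crack, Load, Lubricant, Noise, RPM, Torque, Vibration, Voltage}.
Comparing with the claimed set, Voltage is missing.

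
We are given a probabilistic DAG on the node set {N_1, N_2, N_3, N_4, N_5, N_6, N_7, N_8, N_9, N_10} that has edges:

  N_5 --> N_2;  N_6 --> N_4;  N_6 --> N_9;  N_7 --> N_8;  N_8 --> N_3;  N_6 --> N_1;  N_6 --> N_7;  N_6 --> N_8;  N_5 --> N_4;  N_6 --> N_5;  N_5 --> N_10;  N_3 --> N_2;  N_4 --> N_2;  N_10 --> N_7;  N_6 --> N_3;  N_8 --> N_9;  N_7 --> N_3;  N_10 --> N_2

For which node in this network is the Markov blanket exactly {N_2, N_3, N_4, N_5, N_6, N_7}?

The target node must have every member of {N_2, N_3, N_4, N_5, N_6, N_7} as a parent, child, or co-parent, and no others.
Parents of N_10: N_5; children: N_2, N_7; co-parents: N_3, N_4, N_5, N_6.
These exactly cover the given set, so the node is N_10.

N_10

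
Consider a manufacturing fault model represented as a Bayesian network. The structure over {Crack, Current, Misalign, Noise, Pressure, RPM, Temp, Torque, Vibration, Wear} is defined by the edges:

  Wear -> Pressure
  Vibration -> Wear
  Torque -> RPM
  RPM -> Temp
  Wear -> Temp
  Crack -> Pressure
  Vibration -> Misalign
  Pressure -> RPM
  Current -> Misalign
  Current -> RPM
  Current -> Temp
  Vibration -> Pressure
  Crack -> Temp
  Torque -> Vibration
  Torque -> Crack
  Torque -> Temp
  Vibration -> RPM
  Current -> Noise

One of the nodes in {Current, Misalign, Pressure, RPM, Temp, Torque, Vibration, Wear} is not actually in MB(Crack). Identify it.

Misalign

Parents of Crack: Torque.
Crack's children: Pressure, Temp.
Parents of each child, excluding Crack:
  Pressure: Vibration, Wear
  Temp: Current, RPM, Torque, Wear
MB(Crack) = {Current, Pressure, RPM, Temp, Torque, Vibration, Wear}.
Misalign is neither a parent, child, nor co-parent of Crack, so it does not belong.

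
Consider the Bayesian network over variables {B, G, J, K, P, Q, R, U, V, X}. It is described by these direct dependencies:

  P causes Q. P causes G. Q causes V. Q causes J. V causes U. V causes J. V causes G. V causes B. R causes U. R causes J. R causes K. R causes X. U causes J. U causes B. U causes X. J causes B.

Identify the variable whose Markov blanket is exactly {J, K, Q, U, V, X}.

R

The target node must have every member of {J, K, Q, U, V, X} as a parent, child, or co-parent, and no others.
Parents of R: none; children: J, K, U, X; co-parents: Q, U, V.
These exactly cover the given set, so the node is R.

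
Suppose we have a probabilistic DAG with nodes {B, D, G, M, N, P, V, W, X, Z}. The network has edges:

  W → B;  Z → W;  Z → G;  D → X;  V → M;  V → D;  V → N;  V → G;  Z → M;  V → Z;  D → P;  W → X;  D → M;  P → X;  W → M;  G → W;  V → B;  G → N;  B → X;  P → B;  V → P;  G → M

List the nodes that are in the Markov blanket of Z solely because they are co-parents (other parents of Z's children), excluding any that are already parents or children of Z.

{D}

Children of Z: G, M, W.
  G's other parent is V.
  parents(W) \ {Z} = {G}.
  parents(M) \ {Z} = {D, G, V, W}.
Excluding nodes already adjacent to Z (G, M, V, W), the co-parent-only contribution is {D}.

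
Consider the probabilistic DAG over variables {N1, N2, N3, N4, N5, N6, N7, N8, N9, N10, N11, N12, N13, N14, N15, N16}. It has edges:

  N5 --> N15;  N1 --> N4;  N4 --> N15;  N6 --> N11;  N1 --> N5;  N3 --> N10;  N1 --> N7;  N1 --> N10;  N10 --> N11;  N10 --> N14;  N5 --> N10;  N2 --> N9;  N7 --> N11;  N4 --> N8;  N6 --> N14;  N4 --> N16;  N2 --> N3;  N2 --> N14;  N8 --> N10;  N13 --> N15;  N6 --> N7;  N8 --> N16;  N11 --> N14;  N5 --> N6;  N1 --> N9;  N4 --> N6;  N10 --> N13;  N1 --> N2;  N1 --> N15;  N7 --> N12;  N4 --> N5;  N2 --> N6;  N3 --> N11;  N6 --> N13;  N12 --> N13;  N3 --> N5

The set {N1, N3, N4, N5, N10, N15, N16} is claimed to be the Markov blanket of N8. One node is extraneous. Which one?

Pa(N8) = {N4}.
Children of N8: N10, N16.
Other parents of N8's children:
  parents(N10) \ {N8} = {N1, N3, N5}.
  parents(N16) \ {N8} = {N4}.
MB(N8) = {N1, N3, N4, N5, N10, N16}.
N15 is neither a parent, child, nor co-parent of N8, so it does not belong.

N15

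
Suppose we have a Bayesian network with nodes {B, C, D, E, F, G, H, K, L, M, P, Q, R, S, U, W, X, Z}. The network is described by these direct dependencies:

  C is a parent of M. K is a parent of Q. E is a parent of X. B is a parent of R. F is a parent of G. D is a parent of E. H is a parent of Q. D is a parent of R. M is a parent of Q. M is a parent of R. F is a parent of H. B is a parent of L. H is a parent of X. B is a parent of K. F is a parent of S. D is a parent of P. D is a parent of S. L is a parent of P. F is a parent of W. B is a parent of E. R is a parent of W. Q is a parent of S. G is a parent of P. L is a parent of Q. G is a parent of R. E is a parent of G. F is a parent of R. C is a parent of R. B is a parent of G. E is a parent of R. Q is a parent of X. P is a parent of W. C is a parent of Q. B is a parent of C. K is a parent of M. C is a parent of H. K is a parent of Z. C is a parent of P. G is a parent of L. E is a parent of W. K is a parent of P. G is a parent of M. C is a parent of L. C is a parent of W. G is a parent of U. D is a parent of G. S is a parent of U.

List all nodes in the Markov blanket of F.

F's parents: none.
F's children: G, H, R, S, W.
Co-parents of F (other parents of its children):
  G: B, D, E
  H: C
  R: B, C, D, E, G, M
  S: D, Q
  W: C, E, P, R
Taking the union gives {B, C, D, E, G, H, M, P, Q, R, S, W}.

{B, C, D, E, G, H, M, P, Q, R, S, W}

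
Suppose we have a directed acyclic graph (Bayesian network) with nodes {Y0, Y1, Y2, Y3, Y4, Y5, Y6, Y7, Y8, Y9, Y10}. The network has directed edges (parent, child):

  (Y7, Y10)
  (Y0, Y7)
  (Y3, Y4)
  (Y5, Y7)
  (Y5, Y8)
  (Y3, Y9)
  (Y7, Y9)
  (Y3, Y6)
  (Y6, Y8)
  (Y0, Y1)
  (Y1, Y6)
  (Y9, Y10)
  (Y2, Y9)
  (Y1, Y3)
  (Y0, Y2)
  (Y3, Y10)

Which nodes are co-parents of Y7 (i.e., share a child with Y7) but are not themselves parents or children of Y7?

Children of Y7: Y9, Y10.
  Y9 also has parents Y2, Y3.
  parents(Y10) \ {Y7} = {Y3, Y9}.
Excluding nodes already adjacent to Y7 (Y0, Y5, Y9, Y10), the co-parent-only contribution is {Y2, Y3}.

{Y2, Y3}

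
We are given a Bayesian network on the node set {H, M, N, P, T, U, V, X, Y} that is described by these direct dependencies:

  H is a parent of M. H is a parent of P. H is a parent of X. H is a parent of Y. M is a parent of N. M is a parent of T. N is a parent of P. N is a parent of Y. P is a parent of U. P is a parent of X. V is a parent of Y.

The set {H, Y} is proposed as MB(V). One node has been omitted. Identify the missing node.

N

Recall MB(v) = parents ∪ children ∪ spouses, where spouses are the other parents of v's children.
Parents of V: none.
V has child Y.
Co-parents of V (other parents of its children):
  parents(Y) \ {V} = {H, N}.
MB(V) = {H, N, Y}.
Comparing with the claimed set, N is missing.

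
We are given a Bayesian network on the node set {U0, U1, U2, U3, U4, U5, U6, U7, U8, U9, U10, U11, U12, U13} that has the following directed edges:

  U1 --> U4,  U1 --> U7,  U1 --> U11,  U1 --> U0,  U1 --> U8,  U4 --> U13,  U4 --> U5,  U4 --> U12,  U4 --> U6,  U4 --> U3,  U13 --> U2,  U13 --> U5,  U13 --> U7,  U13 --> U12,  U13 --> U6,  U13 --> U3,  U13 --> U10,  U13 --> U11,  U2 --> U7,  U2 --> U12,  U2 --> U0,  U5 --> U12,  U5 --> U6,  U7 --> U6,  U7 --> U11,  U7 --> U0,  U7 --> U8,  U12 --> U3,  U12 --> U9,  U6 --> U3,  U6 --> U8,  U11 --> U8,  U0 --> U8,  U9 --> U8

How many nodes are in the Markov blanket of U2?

A node's Markov blanket = Pa ∪ Ch ∪ (parents of Ch other than the node itself).
Children of U2: U0, U7, U12.
Pa(U2) = {U13}.
Other parents of U2's children:
  U7: U1, U13
  U12: U4, U5, U13
  U0: U1, U7
MB(U2) = {U0, U1, U4, U5, U7, U12, U13}, which has 7 nodes.

7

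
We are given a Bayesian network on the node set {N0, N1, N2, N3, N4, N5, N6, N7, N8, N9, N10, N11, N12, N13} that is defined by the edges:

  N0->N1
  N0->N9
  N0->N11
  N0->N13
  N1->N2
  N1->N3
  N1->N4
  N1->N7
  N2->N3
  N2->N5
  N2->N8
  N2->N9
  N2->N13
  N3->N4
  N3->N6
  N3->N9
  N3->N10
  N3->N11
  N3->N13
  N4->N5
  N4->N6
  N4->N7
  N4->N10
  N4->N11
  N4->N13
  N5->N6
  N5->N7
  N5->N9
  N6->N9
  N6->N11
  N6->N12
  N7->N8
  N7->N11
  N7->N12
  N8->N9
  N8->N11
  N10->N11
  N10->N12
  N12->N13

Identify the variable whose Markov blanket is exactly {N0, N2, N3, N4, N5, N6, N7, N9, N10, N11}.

N8

The target node must have every member of {N0, N2, N3, N4, N5, N6, N7, N9, N10, N11} as a parent, child, or co-parent, and no others.
Parents of N8: N2, N7; children: N9, N11; co-parents: N0, N2, N3, N4, N5, N6, N7, N10.
These exactly cover the given set, so the node is N8.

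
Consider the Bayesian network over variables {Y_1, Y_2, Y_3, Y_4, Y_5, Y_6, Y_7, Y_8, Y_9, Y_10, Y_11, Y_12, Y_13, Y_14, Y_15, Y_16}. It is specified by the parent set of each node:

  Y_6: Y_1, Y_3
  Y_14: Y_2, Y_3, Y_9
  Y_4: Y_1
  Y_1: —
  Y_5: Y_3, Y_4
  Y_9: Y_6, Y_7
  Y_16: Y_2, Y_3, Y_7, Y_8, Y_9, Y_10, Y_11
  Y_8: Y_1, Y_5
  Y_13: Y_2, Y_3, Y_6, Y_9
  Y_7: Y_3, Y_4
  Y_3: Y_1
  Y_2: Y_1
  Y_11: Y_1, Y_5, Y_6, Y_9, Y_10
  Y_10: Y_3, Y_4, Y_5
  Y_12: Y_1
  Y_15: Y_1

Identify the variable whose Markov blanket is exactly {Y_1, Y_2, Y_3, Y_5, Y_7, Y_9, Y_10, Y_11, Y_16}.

Y_8

The target node must have every member of {Y_1, Y_2, Y_3, Y_5, Y_7, Y_9, Y_10, Y_11, Y_16} as a parent, child, or co-parent, and no others.
Parents of Y_8: Y_1, Y_5; children: Y_16; co-parents: Y_2, Y_3, Y_7, Y_9, Y_10, Y_11.
These exactly cover the given set, so the node is Y_8.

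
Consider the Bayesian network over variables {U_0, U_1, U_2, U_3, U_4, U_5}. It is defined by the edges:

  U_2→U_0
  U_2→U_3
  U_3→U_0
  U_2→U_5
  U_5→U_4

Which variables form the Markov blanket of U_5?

U_5's children: U_4.
U_5 has parent U_2.
Other parents of U_5's children:
  U_4: —
So the Markov blanket of U_5 is {U_2, U_4}.

{U_2, U_4}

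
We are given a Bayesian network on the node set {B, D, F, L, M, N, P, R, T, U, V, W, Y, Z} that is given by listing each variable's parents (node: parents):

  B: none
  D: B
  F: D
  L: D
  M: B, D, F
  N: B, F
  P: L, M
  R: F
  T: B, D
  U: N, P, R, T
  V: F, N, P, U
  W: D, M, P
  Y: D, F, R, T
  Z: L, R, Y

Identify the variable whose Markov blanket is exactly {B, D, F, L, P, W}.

The target node must have every member of {B, D, F, L, P, W} as a parent, child, or co-parent, and no others.
Parents of M: B, D, F; children: P, W; co-parents: D, L, P.
These exactly cover the given set, so the node is M.

M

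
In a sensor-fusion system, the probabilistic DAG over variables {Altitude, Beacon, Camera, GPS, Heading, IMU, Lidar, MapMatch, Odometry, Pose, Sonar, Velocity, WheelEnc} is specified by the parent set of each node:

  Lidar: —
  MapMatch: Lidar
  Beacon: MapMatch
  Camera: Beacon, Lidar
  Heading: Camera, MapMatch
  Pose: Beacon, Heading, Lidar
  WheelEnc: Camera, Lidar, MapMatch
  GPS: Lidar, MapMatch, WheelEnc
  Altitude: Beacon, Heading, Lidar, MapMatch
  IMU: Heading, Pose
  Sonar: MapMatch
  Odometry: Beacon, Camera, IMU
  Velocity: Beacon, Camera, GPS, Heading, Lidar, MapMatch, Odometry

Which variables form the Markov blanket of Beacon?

The Markov blanket of a node is its parents, its children, and the other parents of its children.
Ch(Beacon) = {Altitude, Camera, Odometry, Pose, Velocity}.
Beacon has parent MapMatch.
Other parents of Beacon's children:
  Camera: Lidar
  Pose: Heading, Lidar
  Altitude: Heading, Lidar, MapMatch
  Odometry: Camera, IMU
  Velocity: Camera, GPS, Heading, Lidar, MapMatch, Odometry
Union: {MapMatch} ∪ {Altitude, Camera, Odometry, Pose, Velocity} ∪ {Camera, GPS, Heading, IMU, Lidar, MapMatch, Odometry} = {Altitude, Camera, GPS, Heading, IMU, Lidar, MapMatch, Odometry, Pose, Velocity}.

{Altitude, Camera, GPS, Heading, IMU, Lidar, MapMatch, Odometry, Pose, Velocity}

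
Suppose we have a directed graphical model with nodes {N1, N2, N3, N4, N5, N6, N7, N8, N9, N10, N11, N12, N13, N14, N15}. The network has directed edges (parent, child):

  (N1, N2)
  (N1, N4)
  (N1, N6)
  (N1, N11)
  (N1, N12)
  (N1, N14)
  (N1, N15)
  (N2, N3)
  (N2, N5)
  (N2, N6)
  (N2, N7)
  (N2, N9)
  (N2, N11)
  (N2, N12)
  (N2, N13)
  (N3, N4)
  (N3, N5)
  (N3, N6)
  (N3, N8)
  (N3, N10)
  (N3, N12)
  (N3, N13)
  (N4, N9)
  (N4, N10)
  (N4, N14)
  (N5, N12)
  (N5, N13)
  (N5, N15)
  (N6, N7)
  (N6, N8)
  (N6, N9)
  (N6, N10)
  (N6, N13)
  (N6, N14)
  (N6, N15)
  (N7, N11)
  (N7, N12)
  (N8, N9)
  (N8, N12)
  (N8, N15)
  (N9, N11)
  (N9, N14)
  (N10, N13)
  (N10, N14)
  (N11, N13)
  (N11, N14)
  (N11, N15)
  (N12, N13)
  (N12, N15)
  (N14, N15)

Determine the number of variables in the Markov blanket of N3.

N3's parents: N2.
N3's children: N4, N5, N6, N8, N10, N12, N13.
Co-parents of N3 (other parents of its children):
  parents(N4) \ {N3} = {N1}.
  N5 also has parent N2.
  N6's other parents are N1, N2.
  parents(N8) \ {N3} = {N6}.
  N10 also has parents N4, N6.
  N12's other parents are N1, N2, N5, N7, N8.
  N13's other parents are N2, N5, N6, N10, N11, N12.
MB(N3) = {N1, N2, N4, N5, N6, N7, N8, N10, N11, N12, N13}, which has 11 nodes.

11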